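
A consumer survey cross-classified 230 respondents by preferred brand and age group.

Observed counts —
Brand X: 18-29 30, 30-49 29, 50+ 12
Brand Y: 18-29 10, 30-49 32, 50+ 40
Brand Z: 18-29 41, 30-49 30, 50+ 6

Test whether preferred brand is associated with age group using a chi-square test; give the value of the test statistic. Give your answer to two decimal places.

Row totals: 71, 82, 77. Column totals: 81, 91, 58. Grand total N = 230.
Expected counts (row total × column total / N):
  Brand X, 18-29: 71×81/230 = 25.004
  Brand X, 30-49: 71×91/230 = 28.091
  Brand X, 50+: 71×58/230 = 17.904
  Brand Y, 18-29: 82×81/230 = 28.878
  Brand Y, 30-49: 82×91/230 = 32.443
  Brand Y, 50+: 82×58/230 = 20.678
  Brand Z, 18-29: 77×81/230 = 27.117
  Brand Z, 30-49: 77×91/230 = 30.465
  Brand Z, 50+: 77×58/230 = 19.417
Contributions (O − E)²/E:
  (30 − 25.004)²/25.004 = 0.9982
  (29 − 28.091)²/28.091 = 0.0294
  (12 − 17.904)²/17.904 = 1.9469
  (10 − 28.878)²/28.878 = 12.3408
  (32 − 32.443)²/32.443 = 0.0060
  (40 − 20.678)²/20.678 = 18.0549
  (41 − 27.117)²/27.117 = 7.1076
  (30 − 30.465)²/30.465 = 0.0071
  (6 − 19.417)²/19.417 = 9.2710
χ² = 0.9982 + 0.0294 + 1.9469 + 12.3408 + 0.0060 + 18.0549 + 7.1076 + 0.0071 + 9.2710 = 49.76

49.76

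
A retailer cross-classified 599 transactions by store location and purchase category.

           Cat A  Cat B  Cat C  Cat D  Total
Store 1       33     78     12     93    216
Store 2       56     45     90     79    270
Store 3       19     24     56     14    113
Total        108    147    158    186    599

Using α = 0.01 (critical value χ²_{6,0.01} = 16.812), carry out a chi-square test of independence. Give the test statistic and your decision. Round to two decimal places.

107.66; reject H₀

Grand total N = 599.
Expected counts (row total × column total / N):
  Store 1, Cat A: 216×108/599 = 38.945
  Store 1, Cat B: 216×147/599 = 53.008
  Store 1, Cat C: 216×158/599 = 56.975
  Store 1, Cat D: 216×186/599 = 67.072
  Store 2, Cat A: 270×108/599 = 48.681
  Store 2, Cat B: 270×147/599 = 66.260
  Store 2, Cat C: 270×158/599 = 71.219
  Store 2, Cat D: 270×186/599 = 83.840
  Store 3, Cat A: 113×108/599 = 20.374
  Store 3, Cat B: 113×147/599 = 27.731
  Store 3, Cat C: 113×158/599 = 29.806
  Store 3, Cat D: 113×186/599 = 35.088
Contributions (O − E)²/E:
  (33 − 38.945)²/38.945 = 0.9075
  (78 − 53.008)²/53.008 = 11.7831
  (12 − 56.975)²/56.975 = 35.5024
  (93 − 67.072)²/67.072 = 10.0230
  (56 − 48.681)²/48.681 = 1.1004
  (45 − 66.260)²/66.260 = 6.8214
  (90 − 71.219)²/71.219 = 4.9527
  (79 − 83.840)²/83.840 = 0.2794
  (19 − 20.374)²/20.374 = 0.0927
  (24 − 27.731)²/27.731 = 0.5020
  (56 − 29.806)²/29.806 = 23.0197
  (14 − 35.088)²/35.088 = 12.6740
χ² = 0.9075 + 11.7831 + 35.5024 + 10.0230 + 1.1004 + 6.8214 + 4.9527 + 0.2794 + 0.0927 + 0.5020 + 23.0197 + 12.6740 = 107.66
df = (3−1)(4−1) = 6. Since 107.66 > 16.812, reject the null hypothesis of independence at α = 0.01.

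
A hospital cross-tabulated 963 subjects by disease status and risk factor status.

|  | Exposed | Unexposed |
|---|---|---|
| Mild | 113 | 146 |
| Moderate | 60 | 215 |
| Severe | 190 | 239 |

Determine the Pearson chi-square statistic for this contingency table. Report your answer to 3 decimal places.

Row totals: 259, 275, 429. Column totals: 363, 600. Grand total N = 963.
Expected counts (row total × column total / N):
  Mild, Exposed: 259×363/963 = 97.6293
  Mild, Unexposed: 259×600/963 = 161.3707
  Moderate, Exposed: 275×363/963 = 103.6604
  Moderate, Unexposed: 275×600/963 = 171.3396
  Severe, Exposed: 429×363/963 = 161.7103
  Severe, Unexposed: 429×600/963 = 267.2897
Contributions (O − E)²/E:
  (113 − 97.6293)²/97.6293 = 2.4200
  (146 − 161.3707)²/161.3707 = 1.4641
  (60 − 103.6604)²/103.6604 = 18.3892
  (215 − 171.3396)²/171.3396 = 11.1255
  (190 − 161.7103)²/161.7103 = 4.9490
  (239 − 267.2897)²/267.2897 = 2.9942
χ² = 2.4200 + 1.4641 + 18.3892 + 11.1255 + 4.9490 + 2.9942 = 41.342

41.342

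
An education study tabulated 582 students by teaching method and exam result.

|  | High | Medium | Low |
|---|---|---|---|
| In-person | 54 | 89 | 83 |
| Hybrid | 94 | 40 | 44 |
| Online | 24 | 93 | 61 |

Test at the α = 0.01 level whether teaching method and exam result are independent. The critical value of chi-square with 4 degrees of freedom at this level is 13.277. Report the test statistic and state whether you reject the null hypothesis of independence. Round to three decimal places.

76.163; reject H₀

Row totals: 226, 178, 178. Column totals: 172, 222, 188. Grand total N = 582.
Expected counts (row total × column total / N):
  In-person, High: 226×172/582 = 66.7904
  In-person, Medium: 226×222/582 = 86.2062
  In-person, Low: 226×188/582 = 73.0034
  Hybrid, High: 178×172/582 = 52.6048
  Hybrid, Medium: 178×222/582 = 67.8969
  Hybrid, Low: 178×188/582 = 57.4983
  Online, High: 178×172/582 = 52.6048
  Online, Medium: 178×222/582 = 67.8969
  Online, Low: 178×188/582 = 57.4983
Contributions (O − E)²/E:
  (54 − 66.7904)²/66.7904 = 2.4494
  (89 − 86.2062)²/86.2062 = 0.0905
  (83 − 73.0034)²/73.0034 = 1.3689
  (94 − 52.6048)²/52.6048 = 32.5743
  (40 − 67.8969)²/67.8969 = 11.4620
  (44 − 57.4983)²/57.4983 = 3.1689
  (24 − 52.6048)²/52.6048 = 15.5544
  (93 − 67.8969)²/67.8969 = 9.2812
  (61 − 57.4983)²/57.4983 = 0.2133
χ² = 2.4494 + 0.0905 + 1.3689 + 32.5743 + 11.4620 + 3.1689 + 15.5544 + 9.2812 + 0.2133 = 76.163
df = (3−1)(3−1) = 4. Since 76.163 > 13.277, reject the null hypothesis of independence at α = 0.01.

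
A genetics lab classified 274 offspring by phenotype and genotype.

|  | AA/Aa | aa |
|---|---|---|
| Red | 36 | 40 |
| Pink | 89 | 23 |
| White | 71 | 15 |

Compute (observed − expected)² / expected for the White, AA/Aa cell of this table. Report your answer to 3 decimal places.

Row total (White) = 86; column total (AA/Aa) = 196; N = 274.
Expected count E = 86 × 196 / 274 = 61.5182.
Contribution = (O − E)²/E = (71 − 61.5182)² / 61.5182 = 1.461.

1.461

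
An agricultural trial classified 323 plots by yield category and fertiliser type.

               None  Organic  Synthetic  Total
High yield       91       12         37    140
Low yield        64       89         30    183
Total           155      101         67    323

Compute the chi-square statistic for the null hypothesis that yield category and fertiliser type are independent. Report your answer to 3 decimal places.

Grand total N = 323.
Expected counts (row total × column total / N):
  High yield, None: 140×155/323 = 67.18266
  High yield, Organic: 140×101/323 = 43.77709
  High yield, Synthetic: 140×67/323 = 29.04025
  Low yield, None: 183×155/323 = 87.81734
  Low yield, Organic: 183×101/323 = 57.22291
  Low yield, Synthetic: 183×67/323 = 37.95975
Contributions (O − E)²/E:
  (91 − 67.18266)²/67.18266 = 8.4436
  (12 − 43.77709)²/43.77709 = 23.0665
  (37 − 29.04025)²/29.04025 = 2.1817
  (64 − 87.81734)²/87.81734 = 6.4596
  (89 − 57.22291)²/57.22291 = 17.6465
  (30 − 37.95975)²/37.95975 = 1.6691
χ² = 8.4436 + 23.0665 + 2.1817 + 6.4596 + 17.6465 + 1.6691 = 59.467

59.467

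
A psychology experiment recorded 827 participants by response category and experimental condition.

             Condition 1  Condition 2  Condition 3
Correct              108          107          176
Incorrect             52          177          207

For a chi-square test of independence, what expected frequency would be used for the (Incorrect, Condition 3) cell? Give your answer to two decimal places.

201.92

Row total (Incorrect) = 436; column total (Condition 3) = 383; grand total N = 827.
Expected count = (row total × column total) / N = 436 × 383 / 827 = 201.92.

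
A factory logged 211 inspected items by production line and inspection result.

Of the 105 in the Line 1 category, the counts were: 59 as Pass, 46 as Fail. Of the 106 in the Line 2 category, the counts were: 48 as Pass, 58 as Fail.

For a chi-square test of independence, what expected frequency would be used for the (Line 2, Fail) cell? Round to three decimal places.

Row total (Line 2) = 106; column total (Fail) = 104; grand total N = 211.
Expected count = (row total × column total) / N = 106 × 104 / 211 = 52.246.

52.246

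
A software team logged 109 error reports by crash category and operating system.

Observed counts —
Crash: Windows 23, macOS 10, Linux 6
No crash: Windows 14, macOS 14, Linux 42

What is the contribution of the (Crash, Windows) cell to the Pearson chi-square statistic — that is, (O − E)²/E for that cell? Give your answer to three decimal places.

7.198

Row total (Crash) = 39; column total (Windows) = 37; N = 109.
Expected count E = 39 × 37 / 109 = 13.2385.
Contribution = (O − E)²/E = (23 − 13.2385)² / 13.2385 = 7.198.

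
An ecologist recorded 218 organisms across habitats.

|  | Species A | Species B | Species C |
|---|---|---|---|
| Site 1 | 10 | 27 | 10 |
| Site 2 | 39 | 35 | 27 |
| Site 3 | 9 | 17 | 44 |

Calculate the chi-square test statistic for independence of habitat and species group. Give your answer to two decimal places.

38.20

Row totals: 47, 101, 70. Column totals: 58, 79, 81. Grand total N = 218.
Expected counts (row total × column total / N):
  Site 1, Species A: 47×58/218 = 12.505
  Site 1, Species B: 47×79/218 = 17.032
  Site 1, Species C: 47×81/218 = 17.463
  Site 2, Species A: 101×58/218 = 26.872
  Site 2, Species B: 101×79/218 = 36.601
  Site 2, Species C: 101×81/218 = 37.528
  Site 3, Species A: 70×58/218 = 18.624
  Site 3, Species B: 70×79/218 = 25.367
  Site 3, Species C: 70×81/218 = 26.009
Contributions (O − E)²/E:
  (10 − 12.505)²/12.505 = 0.5018
  (27 − 17.032)²/17.032 = 5.8338
  (10 − 17.463)²/17.463 = 3.1894
  (39 − 26.872)²/26.872 = 5.4737
  (35 − 36.601)²/36.601 = 0.0700
  (27 − 37.528)²/37.528 = 2.9535
  (9 − 18.624)²/18.624 = 4.9732
  (17 − 25.367)²/25.367 = 2.7598
  (44 − 26.009)²/26.009 = 12.4448
χ² = 0.5018 + 5.8338 + 3.1894 + 5.4737 + 0.0700 + 2.9535 + 4.9732 + 2.7598 + 12.4448 = 38.20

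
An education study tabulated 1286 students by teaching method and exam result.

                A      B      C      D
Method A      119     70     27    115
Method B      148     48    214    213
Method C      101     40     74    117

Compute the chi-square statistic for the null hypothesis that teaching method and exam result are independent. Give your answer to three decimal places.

105.064

Row totals: 331, 623, 332. Column totals: 368, 158, 315, 445. Grand total N = 1286.
Expected counts (row total × column total / N):
  Method A, A: 331×368/1286 = 94.71851
  Method A, B: 331×158/1286 = 40.66719
  Method A, C: 331×315/1286 = 81.07698
  Method A, D: 331×445/1286 = 114.53733
  Method B, A: 623×368/1286 = 178.27683
  Method B, B: 623×158/1286 = 76.54277
  Method B, C: 623×315/1286 = 152.60109
  Method B, D: 623×445/1286 = 215.57932
  Method C, A: 332×368/1286 = 95.00467
  Method C, B: 332×158/1286 = 40.79005
  Method C, C: 332×315/1286 = 81.32193
  Method C, D: 332×445/1286 = 114.88336
Contributions (O − E)²/E:
  (119 − 94.71851)²/94.71851 = 6.2247
  (70 − 40.66719)²/40.66719 = 21.1574
  (27 − 81.07698)²/81.07698 = 36.0684
  (115 − 114.53733)²/114.53733 = 0.0019
  (148 − 178.27683)²/178.27683 = 5.1419
  (48 − 76.54277)²/76.54277 = 10.6436
  (214 − 152.60109)²/152.60109 = 24.7038
  (213 − 215.57932)²/215.57932 = 0.0309
  (101 − 95.00467)²/95.00467 = 0.3783
  (40 − 40.79005)²/40.79005 = 0.0153
  (74 − 81.32193)²/81.32193 = 0.6592
  (117 − 114.88336)²/114.88336 = 0.0390
χ² = 6.2247 + 21.1574 + 36.0684 + 0.0019 + 5.1419 + 10.6436 + 24.7038 + 0.0309 + 0.3783 + 0.0153 + 0.6592 + 0.0390 = 105.064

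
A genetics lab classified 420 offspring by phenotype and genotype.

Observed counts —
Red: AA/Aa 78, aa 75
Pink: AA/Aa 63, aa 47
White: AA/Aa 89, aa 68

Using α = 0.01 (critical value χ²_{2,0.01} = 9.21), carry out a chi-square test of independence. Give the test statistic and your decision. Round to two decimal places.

1.40; fail to reject H₀

Row totals: 153, 110, 157. Column totals: 230, 190. Grand total N = 420.
Expected counts (row total × column total / N):
  Red, AA/Aa: 153×230/420 = 83.786
  Red, aa: 153×190/420 = 69.214
  Pink, AA/Aa: 110×230/420 = 60.238
  Pink, aa: 110×190/420 = 49.762
  White, AA/Aa: 157×230/420 = 85.976
  White, aa: 157×190/420 = 71.024
Contributions (O − E)²/E:
  (78 − 83.786)²/83.786 = 0.3996
  (75 − 69.214)²/69.214 = 0.4837
  (63 − 60.238)²/60.238 = 0.1266
  (47 − 49.762)²/49.762 = 0.1533
  (89 − 85.976)²/85.976 = 0.1064
  (68 − 71.024)²/71.024 = 0.1288
χ² = 0.3996 + 0.4837 + 0.1266 + 0.1533 + 0.1064 + 0.1288 = 1.40
df = (3−1)(2−1) = 2. Since 1.40 < 9.21, fail to reject the null hypothesis of independence at α = 0.01.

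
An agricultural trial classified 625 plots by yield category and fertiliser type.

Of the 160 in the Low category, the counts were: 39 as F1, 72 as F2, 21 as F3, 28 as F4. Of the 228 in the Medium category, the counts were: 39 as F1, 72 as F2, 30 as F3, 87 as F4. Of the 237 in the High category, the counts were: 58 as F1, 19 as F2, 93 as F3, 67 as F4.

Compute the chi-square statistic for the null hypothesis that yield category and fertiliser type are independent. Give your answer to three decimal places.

Row totals: 160, 228, 237. Column totals: 136, 163, 144, 182. Grand total N = 625.
Expected counts (row total × column total / N):
  Low, F1: 160×136/625 = 34.8160
  Low, F2: 160×163/625 = 41.7280
  Low, F3: 160×144/625 = 36.8640
  Low, F4: 160×182/625 = 46.5920
  Medium, F1: 228×136/625 = 49.6128
  Medium, F2: 228×163/625 = 59.4624
  Medium, F3: 228×144/625 = 52.5312
  Medium, F4: 228×182/625 = 66.3936
  High, F1: 237×136/625 = 51.5712
  High, F2: 237×163/625 = 61.8096
  High, F3: 237×144/625 = 54.6048
  High, F4: 237×182/625 = 69.0144
Contributions (O − E)²/E:
  (39 − 34.8160)²/34.8160 = 0.5028
  (72 − 41.7280)²/41.7280 = 21.9611
  (21 − 36.8640)²/36.8640 = 6.8269
  (28 − 46.5920)²/46.5920 = 7.4189
  (39 − 49.6128)²/49.6128 = 2.2702
  (72 − 59.4624)²/59.4624 = 2.6435
  (30 − 52.5312)²/52.5312 = 9.6639
  (87 − 66.3936)²/66.3936 = 6.3956
  (58 − 51.5712)²/51.5712 = 0.8014
  (19 − 61.8096)²/61.8096 = 29.6501
  (93 − 54.6048)²/54.6048 = 26.9975
  (67 − 69.0144)²/69.0144 = 0.0588
χ² = 0.5028 + 21.9611 + 6.8269 + 7.4189 + 2.2702 + 2.6435 + 9.6639 + 6.3956 + 0.8014 + 29.6501 + 26.9975 + 0.0588 = 115.191

115.191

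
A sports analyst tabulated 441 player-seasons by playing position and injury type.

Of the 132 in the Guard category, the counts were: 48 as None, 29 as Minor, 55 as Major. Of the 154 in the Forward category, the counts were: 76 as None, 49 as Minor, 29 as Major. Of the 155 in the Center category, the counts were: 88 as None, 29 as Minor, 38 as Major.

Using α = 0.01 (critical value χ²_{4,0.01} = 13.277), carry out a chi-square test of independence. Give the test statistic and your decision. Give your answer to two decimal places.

Row totals: 132, 154, 155. Column totals: 212, 107, 122. Grand total N = 441.
Expected counts (row total × column total / N):
  Guard, None: 132×212/441 = 63.456
  Guard, Minor: 132×107/441 = 32.027
  Guard, Major: 132×122/441 = 36.517
  Forward, None: 154×212/441 = 74.032
  Forward, Minor: 154×107/441 = 37.365
  Forward, Major: 154×122/441 = 42.603
  Center, None: 155×212/441 = 74.512
  Center, Minor: 155×107/441 = 37.608
  Center, Major: 155×122/441 = 42.880
Contributions (O − E)²/E:
  (48 − 63.456)²/63.456 = 3.7646
  (29 − 32.027)²/32.027 = 0.2861
  (55 − 36.517)²/36.517 = 9.3551
  (76 − 74.032)²/74.032 = 0.0523
  (49 − 37.365)²/37.365 = 3.6230
  (29 − 42.603)²/42.603 = 4.3434
  (88 − 74.512)²/74.512 = 2.4416
  (29 − 37.608)²/37.608 = 1.9703
  (38 − 42.880)²/42.880 = 0.5554
χ² = 3.7646 + 0.2861 + 9.3551 + 0.0523 + 3.6230 + 4.3434 + 2.4416 + 1.9703 + 0.5554 = 26.39
df = (3−1)(3−1) = 4. Since 26.39 > 13.277, reject the null hypothesis of independence at α = 0.01.

26.39; reject H₀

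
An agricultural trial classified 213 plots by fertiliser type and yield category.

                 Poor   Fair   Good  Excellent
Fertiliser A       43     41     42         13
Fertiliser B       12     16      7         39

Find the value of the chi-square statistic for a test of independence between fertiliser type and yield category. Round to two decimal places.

Row totals: 139, 74. Column totals: 55, 57, 49, 52. Grand total N = 213.
Expected counts (row total × column total / N):
  Fertiliser A, Poor: 139×55/213 = 35.892
  Fertiliser A, Fair: 139×57/213 = 37.197
  Fertiliser A, Good: 139×49/213 = 31.977
  Fertiliser A, Excellent: 139×52/213 = 33.934
  Fertiliser B, Poor: 74×55/213 = 19.108
  Fertiliser B, Fair: 74×57/213 = 19.803
  Fertiliser B, Good: 74×49/213 = 17.023
  Fertiliser B, Excellent: 74×52/213 = 18.066
Contributions (O − E)²/E:
  (43 − 35.892)²/35.892 = 1.4077
  (41 − 37.197)²/37.197 = 0.3888
  (42 − 31.977)²/31.977 = 3.1416
  (13 − 33.934)²/33.934 = 12.9143
  (12 − 19.108)²/19.108 = 2.6441
  (16 − 19.803)²/19.803 = 0.7303
  (7 − 17.023)²/17.023 = 5.9015
  (39 − 18.066)²/18.066 = 24.2573
χ² = 1.4077 + 0.3888 + 3.1416 + 12.9143 + 2.6441 + 0.7303 + 5.9015 + 24.2573 = 51.39

51.39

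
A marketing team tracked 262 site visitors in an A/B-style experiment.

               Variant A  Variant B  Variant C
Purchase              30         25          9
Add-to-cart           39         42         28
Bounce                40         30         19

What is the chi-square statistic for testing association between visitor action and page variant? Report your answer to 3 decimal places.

4.508

Row totals: 64, 109, 89. Column totals: 109, 97, 56. Grand total N = 262.
Expected counts (row total × column total / N):
  Purchase, Variant A: 64×109/262 = 26.6260
  Purchase, Variant B: 64×97/262 = 23.6947
  Purchase, Variant C: 64×56/262 = 13.6794
  Add-to-cart, Variant A: 109×109/262 = 45.3473
  Add-to-cart, Variant B: 109×97/262 = 40.3550
  Add-to-cart, Variant C: 109×56/262 = 23.2977
  Bounce, Variant A: 89×109/262 = 37.0267
  Bounce, Variant B: 89×97/262 = 32.9504
  Bounce, Variant C: 89×56/262 = 19.0229
Contributions (O − E)²/E:
  (30 − 26.6260)²/26.6260 = 0.4275
  (25 − 23.6947)²/23.6947 = 0.0719
  (9 − 13.6794)²/13.6794 = 1.6007
  (39 − 45.3473)²/45.3473 = 0.8884
  (42 − 40.3550)²/40.3550 = 0.0671
  (28 − 23.2977)²/23.2977 = 0.9491
  (40 − 37.0267)²/37.0267 = 0.2388
  (30 − 32.9504)²/32.9504 = 0.2642
  (19 − 19.0229)²/19.0229 = 0.0000
χ² = 0.4275 + 0.0719 + 1.6007 + 0.8884 + 0.0671 + 0.9491 + 0.2388 + 0.2642 + 0.0000 = 4.508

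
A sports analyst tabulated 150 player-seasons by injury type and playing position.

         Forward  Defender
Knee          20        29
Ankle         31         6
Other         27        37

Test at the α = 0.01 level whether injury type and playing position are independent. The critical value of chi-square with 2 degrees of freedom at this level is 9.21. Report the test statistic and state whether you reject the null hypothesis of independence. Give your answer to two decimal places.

19.90; reject H₀

Row totals: 49, 37, 64. Column totals: 78, 72. Grand total N = 150.
Expected counts (row total × column total / N):
  Knee, Forward: 49×78/150 = 25.480
  Knee, Defender: 49×72/150 = 23.520
  Ankle, Forward: 37×78/150 = 19.240
  Ankle, Defender: 37×72/150 = 17.760
  Other, Forward: 64×78/150 = 33.280
  Other, Defender: 64×72/150 = 30.720
Contributions (O − E)²/E:
  (20 − 25.480)²/25.480 = 1.1786
  (29 − 23.520)²/23.520 = 1.2768
  (31 − 19.240)²/19.240 = 7.1880
  (6 − 17.760)²/17.760 = 7.7870
  (27 − 33.280)²/33.280 = 1.1850
  (37 − 30.720)²/30.720 = 1.2838
χ² = 1.1786 + 1.2768 + 7.1880 + 7.7870 + 1.1850 + 1.2838 = 19.90
df = (3−1)(2−1) = 2. Since 19.90 > 9.21, reject the null hypothesis of independence at α = 0.01.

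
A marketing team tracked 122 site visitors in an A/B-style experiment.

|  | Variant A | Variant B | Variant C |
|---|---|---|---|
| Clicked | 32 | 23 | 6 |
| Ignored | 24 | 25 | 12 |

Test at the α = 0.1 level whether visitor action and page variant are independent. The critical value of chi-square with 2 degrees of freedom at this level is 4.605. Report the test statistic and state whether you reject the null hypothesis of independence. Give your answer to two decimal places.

3.23; fail to reject H₀

Row totals: 61, 61. Column totals: 56, 48, 18. Grand total N = 122.
Expected counts (row total × column total / N):
  Clicked, Variant A: 61×56/122 = 28.000
  Clicked, Variant B: 61×48/122 = 24.000
  Clicked, Variant C: 61×18/122 = 9.000
  Ignored, Variant A: 61×56/122 = 28.000
  Ignored, Variant B: 61×48/122 = 24.000
  Ignored, Variant C: 61×18/122 = 9.000
Contributions (O − E)²/E:
  (32 − 28.000)²/28.000 = 0.5714
  (23 − 24.000)²/24.000 = 0.0417
  (6 − 9.000)²/9.000 = 1.0000
  (24 − 28.000)²/28.000 = 0.5714
  (25 − 24.000)²/24.000 = 0.0417
  (12 − 9.000)²/9.000 = 1.0000
χ² = 0.5714 + 0.0417 + 1.0000 + 0.5714 + 0.0417 + 1.0000 = 3.23
df = (2−1)(3−1) = 2. Since 3.23 < 4.605, fail to reject the null hypothesis of independence at α = 0.1.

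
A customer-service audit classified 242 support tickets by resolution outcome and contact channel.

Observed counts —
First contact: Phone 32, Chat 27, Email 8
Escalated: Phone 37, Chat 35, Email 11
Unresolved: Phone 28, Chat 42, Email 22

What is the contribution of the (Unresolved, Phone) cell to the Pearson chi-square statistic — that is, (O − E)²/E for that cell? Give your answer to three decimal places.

Row total (Unresolved) = 92; column total (Phone) = 97; N = 242.
Expected count E = 92 × 97 / 242 = 36.8760.
Contribution = (O − E)²/E = (28 − 36.8760)² / 36.8760 = 2.136.

2.136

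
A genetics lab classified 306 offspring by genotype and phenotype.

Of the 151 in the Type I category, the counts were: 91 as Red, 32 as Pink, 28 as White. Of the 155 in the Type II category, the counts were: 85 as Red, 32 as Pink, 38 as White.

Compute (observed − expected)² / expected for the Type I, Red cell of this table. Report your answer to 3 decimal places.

0.198

Row total (Type I) = 151; column total (Red) = 176; N = 306.
Expected count E = 151 × 176 / 306 = 86.8497.
Contribution = (O − E)²/E = (91 − 86.8497)² / 86.8497 = 0.198.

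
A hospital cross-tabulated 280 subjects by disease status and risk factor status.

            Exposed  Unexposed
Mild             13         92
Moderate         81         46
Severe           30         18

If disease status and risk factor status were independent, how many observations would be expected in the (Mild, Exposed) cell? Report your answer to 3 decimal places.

46.500

Row total (Mild) = 105; column total (Exposed) = 124; grand total N = 280.
Expected count = (row total × column total) / N = 105 × 124 / 280 = 46.500.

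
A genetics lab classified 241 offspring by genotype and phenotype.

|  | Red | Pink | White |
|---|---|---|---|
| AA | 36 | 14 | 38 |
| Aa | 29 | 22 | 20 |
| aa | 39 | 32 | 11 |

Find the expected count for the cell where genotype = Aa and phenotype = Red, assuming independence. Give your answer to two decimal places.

30.64

Row total (Aa) = 71; column total (Red) = 104; grand total N = 241.
Expected count = (row total × column total) / N = 71 × 104 / 241 = 30.64.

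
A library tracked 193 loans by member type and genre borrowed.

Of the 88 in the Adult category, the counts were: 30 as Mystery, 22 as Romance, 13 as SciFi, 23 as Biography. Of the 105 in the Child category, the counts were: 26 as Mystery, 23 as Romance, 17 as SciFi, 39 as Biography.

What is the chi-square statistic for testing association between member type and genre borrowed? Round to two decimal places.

3.50

Row totals: 88, 105. Column totals: 56, 45, 30, 62. Grand total N = 193.
Expected counts (row total × column total / N):
  Adult, Mystery: 88×56/193 = 25.534
  Adult, Romance: 88×45/193 = 20.518
  Adult, SciFi: 88×30/193 = 13.679
  Adult, Biography: 88×62/193 = 28.269
  Child, Mystery: 105×56/193 = 30.466
  Child, Romance: 105×45/193 = 24.482
  Child, SciFi: 105×30/193 = 16.321
  Child, Biography: 105×62/193 = 33.731
Contributions (O − E)²/E:
  (30 − 25.534)²/25.534 = 0.7811
  (22 − 20.518)²/20.518 = 0.1070
  (13 − 13.679)²/13.679 = 0.0337
  (23 − 28.269)²/28.269 = 0.9821
  (26 − 30.466)²/30.466 = 0.6547
  (23 − 24.482)²/24.482 = 0.0897
  (17 − 16.321)²/16.321 = 0.0282
  (39 − 33.731)²/33.731 = 0.8231
χ² = 0.7811 + 0.1070 + 0.0337 + 0.9821 + 0.6547 + 0.0897 + 0.0282 + 0.8231 = 3.50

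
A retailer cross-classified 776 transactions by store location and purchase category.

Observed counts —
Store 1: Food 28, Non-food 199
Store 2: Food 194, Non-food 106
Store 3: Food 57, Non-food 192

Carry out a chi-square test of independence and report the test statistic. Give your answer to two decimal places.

180.85

Row totals: 227, 300, 249. Column totals: 279, 497. Grand total N = 776.
Expected counts (row total × column total / N):
  Store 1, Food: 227×279/776 = 81.615
  Store 1, Non-food: 227×497/776 = 145.385
  Store 2, Food: 300×279/776 = 107.861
  Store 2, Non-food: 300×497/776 = 192.139
  Store 3, Food: 249×279/776 = 89.524
  Store 3, Non-food: 249×497/776 = 159.476
Contributions (O − E)²/E:
  (28 − 81.615)²/81.615 = 35.2211
  (199 − 145.385)²/145.385 = 19.7721
  (194 − 107.861)²/107.861 = 68.7916
  (106 − 192.139)²/192.139 = 38.6175
  (57 − 89.524)²/89.524 = 11.8159
  (192 − 159.476)²/159.476 = 6.6330
χ² = 35.2211 + 19.7721 + 68.7916 + 38.6175 + 11.8159 + 6.6330 = 180.85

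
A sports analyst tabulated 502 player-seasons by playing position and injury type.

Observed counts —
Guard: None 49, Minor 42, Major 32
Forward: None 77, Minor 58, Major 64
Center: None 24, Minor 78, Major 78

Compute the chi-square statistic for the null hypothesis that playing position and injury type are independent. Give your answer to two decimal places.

Row totals: 123, 199, 180. Column totals: 150, 178, 174. Grand total N = 502.
Expected counts (row total × column total / N):
  Guard, None: 123×150/502 = 36.753
  Guard, Minor: 123×178/502 = 43.614
  Guard, Major: 123×174/502 = 42.633
  Forward, None: 199×150/502 = 59.462
  Forward, Minor: 199×178/502 = 70.562
  Forward, Major: 199×174/502 = 68.976
  Center, None: 180×150/502 = 53.785
  Center, Minor: 180×178/502 = 63.825
  Center, Major: 180×174/502 = 62.390
Contributions (O − E)²/E:
  (49 − 36.753)²/36.753 = 4.0810
  (42 − 43.614)²/43.614 = 0.0597
  (32 − 42.633)²/42.633 = 2.6520
  (77 − 59.462)²/59.462 = 5.1727
  (58 − 70.562)²/70.562 = 2.2364
  (64 − 68.976)²/68.976 = 0.3590
  (24 − 53.785)²/53.785 = 16.4943
  (78 − 63.825)²/63.825 = 3.1481
  (78 − 62.390)²/62.390 = 3.9056
χ² = 4.0810 + 0.0597 + 2.6520 + 5.1727 + 2.2364 + 0.3590 + 16.4943 + 3.1481 + 3.9056 = 38.11

38.11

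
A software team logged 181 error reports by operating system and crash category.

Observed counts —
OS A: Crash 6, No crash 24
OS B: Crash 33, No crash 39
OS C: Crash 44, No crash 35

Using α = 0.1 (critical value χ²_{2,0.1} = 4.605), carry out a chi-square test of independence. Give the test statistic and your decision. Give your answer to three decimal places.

11.159; reject H₀

Row totals: 30, 72, 79. Column totals: 83, 98. Grand total N = 181.
Expected counts (row total × column total / N):
  OS A, Crash: 30×83/181 = 13.7569
  OS A, No crash: 30×98/181 = 16.2431
  OS B, Crash: 72×83/181 = 33.0166
  OS B, No crash: 72×98/181 = 38.9834
  OS C, Crash: 79×83/181 = 36.2265
  OS C, No crash: 79×98/181 = 42.7735
Contributions (O − E)²/E:
  (6 − 13.7569)²/13.7569 = 4.3738
  (24 − 16.2431)²/16.2431 = 3.7043
  (33 − 33.0166)²/33.0166 = 0.0000
  (39 − 38.9834)²/38.9834 = 0.0000
  (44 − 36.2265)²/36.2265 = 1.6680
  (35 − 42.7735)²/42.7735 = 1.4127
χ² = 4.3738 + 3.7043 + 0.0000 + 0.0000 + 1.6680 + 1.4127 = 11.159
df = (3−1)(2−1) = 2. Since 11.159 > 4.605, reject the null hypothesis of independence at α = 0.1.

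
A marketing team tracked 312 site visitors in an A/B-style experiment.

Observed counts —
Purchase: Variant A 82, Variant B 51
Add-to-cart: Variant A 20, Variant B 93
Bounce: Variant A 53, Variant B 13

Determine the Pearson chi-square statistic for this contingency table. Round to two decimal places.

Row totals: 133, 113, 66. Column totals: 155, 157. Grand total N = 312.
Expected counts (row total × column total / N):
  Purchase, Variant A: 133×155/312 = 66.074
  Purchase, Variant B: 133×157/312 = 66.926
  Add-to-cart, Variant A: 113×155/312 = 56.138
  Add-to-cart, Variant B: 113×157/312 = 56.862
  Bounce, Variant A: 66×155/312 = 32.788
  Bounce, Variant B: 66×157/312 = 33.212
Contributions (O − E)²/E:
  (82 − 66.074)²/66.074 = 3.8387
  (51 − 66.926)²/66.926 = 3.7898
  (20 − 56.138)²/56.138 = 23.2633
  (93 − 56.862)²/56.862 = 22.9671
  (53 − 32.788)²/32.788 = 12.4596
  (13 − 33.212)²/33.212 = 12.3005
χ² = 3.8387 + 3.7898 + 23.2633 + 22.9671 + 12.4596 + 12.3005 = 78.62

78.62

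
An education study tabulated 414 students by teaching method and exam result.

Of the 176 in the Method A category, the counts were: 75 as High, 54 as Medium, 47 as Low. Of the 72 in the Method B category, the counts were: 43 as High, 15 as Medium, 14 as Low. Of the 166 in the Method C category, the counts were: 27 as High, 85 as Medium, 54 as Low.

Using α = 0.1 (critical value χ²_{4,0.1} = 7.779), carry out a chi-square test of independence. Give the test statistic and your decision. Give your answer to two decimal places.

Row totals: 176, 72, 166. Column totals: 145, 154, 115. Grand total N = 414.
Expected counts (row total × column total / N):
  Method A, High: 176×145/414 = 61.6425
  Method A, Medium: 176×154/414 = 65.4686
  Method A, Low: 176×115/414 = 48.8889
  Method B, High: 72×145/414 = 25.2174
  Method B, Medium: 72×154/414 = 26.7826
  Method B, Low: 72×115/414 = 20.0000
  Method C, High: 166×145/414 = 58.1401
  Method C, Medium: 166×154/414 = 61.7488
  Method C, Low: 166×115/414 = 46.1111
Contributions (O − E)²/E:
  (75 − 61.6425)²/61.6425 = 2.8945
  (54 − 65.4686)²/65.4686 = 2.0090
  (47 − 48.8889)²/48.8889 = 0.0730
  (43 − 25.2174)²/25.2174 = 12.5398
  (15 − 26.7826)²/26.7826 = 5.1836
  (14 − 20.0000)²/20.0000 = 1.8000
  (27 − 58.1401)²/58.1401 = 16.6788
  (85 − 61.7488)²/61.7488 = 8.7551
  (54 − 46.1111)²/46.1111 = 1.3497
χ² = 2.8945 + 2.0090 + 0.0730 + 12.5398 + 5.1836 + 1.8000 + 16.6788 + 8.7551 + 1.3497 = 51.28
df = (3−1)(3−1) = 4. Since 51.28 > 7.779, reject the null hypothesis of independence at α = 0.1.

51.28; reject H₀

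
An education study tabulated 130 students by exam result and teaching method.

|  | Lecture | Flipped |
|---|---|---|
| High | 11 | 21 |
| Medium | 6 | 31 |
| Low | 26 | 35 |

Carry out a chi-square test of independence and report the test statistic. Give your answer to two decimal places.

7.29

Row totals: 32, 37, 61. Column totals: 43, 87. Grand total N = 130.
Expected counts (row total × column total / N):
  High, Lecture: 32×43/130 = 10.585
  High, Flipped: 32×87/130 = 21.415
  Medium, Lecture: 37×43/130 = 12.238
  Medium, Flipped: 37×87/130 = 24.762
  Low, Lecture: 61×43/130 = 20.177
  Low, Flipped: 61×87/130 = 40.823
Contributions (O − E)²/E:
  (11 − 10.585)²/10.585 = 0.0163
  (21 − 21.415)²/21.415 = 0.0080
  (6 − 12.238)²/12.238 = 3.1797
  (31 − 24.762)²/24.762 = 1.5715
  (26 − 20.177)²/20.177 = 1.6805
  (35 − 40.823)²/40.823 = 0.8306
χ² = 0.0163 + 0.0080 + 3.1797 + 1.5715 + 1.6805 + 0.8306 = 7.29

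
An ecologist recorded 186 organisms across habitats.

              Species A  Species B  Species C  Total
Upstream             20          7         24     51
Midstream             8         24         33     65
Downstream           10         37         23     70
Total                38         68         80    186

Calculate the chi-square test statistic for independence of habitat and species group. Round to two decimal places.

Grand total N = 186.
Expected counts (row total × column total / N):
  Upstream, Species A: 51×38/186 = 10.419
  Upstream, Species B: 51×68/186 = 18.645
  Upstream, Species C: 51×80/186 = 21.935
  Midstream, Species A: 65×38/186 = 13.280
  Midstream, Species B: 65×68/186 = 23.763
  Midstream, Species C: 65×80/186 = 27.957
  Downstream, Species A: 70×38/186 = 14.301
  Downstream, Species B: 70×68/186 = 25.591
  Downstream, Species C: 70×80/186 = 30.108
Contributions (O − E)²/E:
  (20 − 10.419)²/10.419 = 8.8104
  (7 − 18.645)²/18.645 = 7.2731
  (24 − 21.935)²/21.935 = 0.1944
  (8 − 13.280)²/13.280 = 2.0993
  (24 − 23.763)²/23.763 = 0.0024
  (33 − 27.957)²/27.957 = 0.9097
  (10 − 14.301)²/14.301 = 1.2935
  (37 − 25.591)²/25.591 = 5.0864
  (23 − 30.108)²/30.108 = 1.6781
χ² = 8.8104 + 7.2731 + 0.1944 + 2.0993 + 0.0024 + 0.9097 + 1.2935 + 5.0864 + 1.6781 = 27.35

27.35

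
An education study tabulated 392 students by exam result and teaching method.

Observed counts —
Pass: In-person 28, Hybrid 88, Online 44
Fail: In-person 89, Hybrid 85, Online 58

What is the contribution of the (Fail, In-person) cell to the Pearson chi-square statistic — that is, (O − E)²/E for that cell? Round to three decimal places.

5.636

Row total (Fail) = 232; column total (In-person) = 117; N = 392.
Expected count E = 232 × 117 / 392 = 69.2449.
Contribution = (O − E)²/E = (89 − 69.2449)² / 69.2449 = 5.636.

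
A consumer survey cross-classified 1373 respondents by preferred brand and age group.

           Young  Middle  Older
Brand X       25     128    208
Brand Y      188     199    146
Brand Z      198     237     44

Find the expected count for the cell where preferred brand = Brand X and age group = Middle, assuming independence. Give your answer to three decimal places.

148.291

Row total (Brand X) = 361; column total (Middle) = 564; grand total N = 1373.
Expected count = (row total × column total) / N = 361 × 564 / 1373 = 148.291.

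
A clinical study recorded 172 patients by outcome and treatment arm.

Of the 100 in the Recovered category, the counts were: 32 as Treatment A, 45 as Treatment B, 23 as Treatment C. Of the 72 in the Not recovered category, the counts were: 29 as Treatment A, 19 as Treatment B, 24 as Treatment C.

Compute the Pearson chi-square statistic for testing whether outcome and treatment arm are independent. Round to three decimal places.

Row totals: 100, 72. Column totals: 61, 64, 47. Grand total N = 172.
Expected counts (row total × column total / N):
  Recovered, Treatment A: 100×61/172 = 35.4651
  Recovered, Treatment B: 100×64/172 = 37.2093
  Recovered, Treatment C: 100×47/172 = 27.3256
  Not recovered, Treatment A: 72×61/172 = 25.5349
  Not recovered, Treatment B: 72×64/172 = 26.7907
  Not recovered, Treatment C: 72×47/172 = 19.6744
Contributions (O − E)²/E:
  (32 − 35.4651)²/35.4651 = 0.3386
  (45 − 37.2093)²/37.2093 = 1.6312
  (23 − 27.3256)²/27.3256 = 0.6847
  (29 − 25.5349)²/25.5349 = 0.4702
  (19 − 26.7907)²/26.7907 = 2.2655
  (24 − 19.6744)²/19.6744 = 0.9510
χ² = 0.3386 + 1.6312 + 0.6847 + 0.4702 + 2.2655 + 0.9510 = 6.341

6.341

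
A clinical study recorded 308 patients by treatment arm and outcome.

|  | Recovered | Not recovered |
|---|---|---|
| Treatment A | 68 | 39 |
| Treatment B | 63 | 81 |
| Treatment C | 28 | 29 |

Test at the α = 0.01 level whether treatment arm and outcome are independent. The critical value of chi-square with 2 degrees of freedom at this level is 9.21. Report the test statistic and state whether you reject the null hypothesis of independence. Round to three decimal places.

9.813; reject H₀

Row totals: 107, 144, 57. Column totals: 159, 149. Grand total N = 308.
Expected counts (row total × column total / N):
  Treatment A, Recovered: 107×159/308 = 55.2370
  Treatment A, Not recovered: 107×149/308 = 51.7630
  Treatment B, Recovered: 144×159/308 = 74.3377
  Treatment B, Not recovered: 144×149/308 = 69.6623
  Treatment C, Recovered: 57×159/308 = 29.4253
  Treatment C, Not recovered: 57×149/308 = 27.5747
Contributions (O − E)²/E:
  (68 − 55.2370)²/55.2370 = 2.9490
  (39 − 51.7630)²/51.7630 = 3.1469
  (63 − 74.3377)²/74.3377 = 1.7292
  (81 − 69.6623)²/69.6623 = 1.8452
  (28 − 29.4253)²/29.4253 = 0.0690
  (29 − 27.5747)²/27.5747 = 0.0737
χ² = 2.9490 + 3.1469 + 1.7292 + 1.8452 + 0.0690 + 0.0737 = 9.813
df = (3−1)(2−1) = 2. Since 9.813 > 9.21, reject the null hypothesis of independence at α = 0.01.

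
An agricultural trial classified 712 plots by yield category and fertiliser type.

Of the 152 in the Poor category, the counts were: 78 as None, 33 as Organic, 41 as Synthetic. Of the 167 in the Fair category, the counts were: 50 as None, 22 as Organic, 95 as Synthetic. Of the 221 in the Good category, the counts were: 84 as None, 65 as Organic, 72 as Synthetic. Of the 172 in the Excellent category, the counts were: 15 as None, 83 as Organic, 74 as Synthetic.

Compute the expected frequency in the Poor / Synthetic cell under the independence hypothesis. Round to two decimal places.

Row total (Poor) = 152; column total (Synthetic) = 282; grand total N = 712.
Expected count = (row total × column total) / N = 152 × 282 / 712 = 60.20.

60.20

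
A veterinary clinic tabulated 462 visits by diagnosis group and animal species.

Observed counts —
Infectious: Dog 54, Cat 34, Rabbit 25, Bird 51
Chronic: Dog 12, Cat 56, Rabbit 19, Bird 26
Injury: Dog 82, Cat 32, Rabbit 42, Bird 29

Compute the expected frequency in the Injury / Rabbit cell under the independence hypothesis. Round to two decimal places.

34.44

Row total (Injury) = 185; column total (Rabbit) = 86; grand total N = 462.
Expected count = (row total × column total) / N = 185 × 86 / 462 = 34.44.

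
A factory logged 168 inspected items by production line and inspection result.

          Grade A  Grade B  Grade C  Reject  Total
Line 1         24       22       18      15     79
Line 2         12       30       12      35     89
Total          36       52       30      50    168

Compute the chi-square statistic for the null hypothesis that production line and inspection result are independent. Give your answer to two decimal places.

Grand total N = 168.
Expected counts (row total × column total / N):
  Line 1, Grade A: 79×36/168 = 16.929
  Line 1, Grade B: 79×52/168 = 24.452
  Line 1, Grade C: 79×30/168 = 14.107
  Line 1, Reject: 79×50/168 = 23.512
  Line 2, Grade A: 89×36/168 = 19.071
  Line 2, Grade B: 89×52/168 = 27.548
  Line 2, Grade C: 89×30/168 = 15.893
  Line 2, Reject: 89×50/168 = 26.488
Contributions (O − E)²/E:
  (24 − 16.929)²/16.929 = 2.9535
  (22 − 24.452)²/24.452 = 0.2459
  (18 − 14.107)²/14.107 = 1.0743
  (15 − 23.512)²/23.512 = 3.0816
  (12 − 19.071)²/19.071 = 2.6217
  (30 − 27.548)²/27.548 = 0.2182
  (12 − 15.893)²/15.893 = 0.9536
  (35 − 26.488)²/26.488 = 2.7354
χ² = 2.9535 + 0.2459 + 1.0743 + 3.0816 + 2.6217 + 0.2182 + 0.9536 + 2.7354 = 13.88

13.88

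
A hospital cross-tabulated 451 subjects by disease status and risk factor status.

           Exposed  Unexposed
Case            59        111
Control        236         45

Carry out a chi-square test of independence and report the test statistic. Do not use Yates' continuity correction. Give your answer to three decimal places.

113.691

Row totals: 170, 281. Column totals: 295, 156. Grand total N = 451.
Expected counts (row total × column total / N):
  Case, Exposed: 170×295/451 = 111.19734
  Case, Unexposed: 170×156/451 = 58.80266
  Control, Exposed: 281×295/451 = 183.80266
  Control, Unexposed: 281×156/451 = 97.19734
Contributions (O − E)²/E:
  (59 − 111.19734)²/111.19734 = 24.5020
  (111 − 58.80266)²/58.80266 = 46.3340
  (236 − 183.80266)²/183.80266 = 14.8233
  (45 − 97.19734)²/97.19734 = 28.0312
χ² = 24.5020 + 46.3340 + 14.8233 + 28.0312 = 113.691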